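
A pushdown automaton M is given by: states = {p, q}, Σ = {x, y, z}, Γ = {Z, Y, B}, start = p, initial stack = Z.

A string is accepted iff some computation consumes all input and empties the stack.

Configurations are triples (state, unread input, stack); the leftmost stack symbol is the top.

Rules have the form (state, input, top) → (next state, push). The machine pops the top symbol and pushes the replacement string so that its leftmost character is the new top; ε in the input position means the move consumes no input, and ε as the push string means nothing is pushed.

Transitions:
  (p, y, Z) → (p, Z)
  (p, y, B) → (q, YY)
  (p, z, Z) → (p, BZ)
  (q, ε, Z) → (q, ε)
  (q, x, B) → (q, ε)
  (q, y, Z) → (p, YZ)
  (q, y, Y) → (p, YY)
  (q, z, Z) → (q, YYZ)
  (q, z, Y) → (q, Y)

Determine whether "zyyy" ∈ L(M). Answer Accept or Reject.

Reject

No computation consumes all input and empties the stack.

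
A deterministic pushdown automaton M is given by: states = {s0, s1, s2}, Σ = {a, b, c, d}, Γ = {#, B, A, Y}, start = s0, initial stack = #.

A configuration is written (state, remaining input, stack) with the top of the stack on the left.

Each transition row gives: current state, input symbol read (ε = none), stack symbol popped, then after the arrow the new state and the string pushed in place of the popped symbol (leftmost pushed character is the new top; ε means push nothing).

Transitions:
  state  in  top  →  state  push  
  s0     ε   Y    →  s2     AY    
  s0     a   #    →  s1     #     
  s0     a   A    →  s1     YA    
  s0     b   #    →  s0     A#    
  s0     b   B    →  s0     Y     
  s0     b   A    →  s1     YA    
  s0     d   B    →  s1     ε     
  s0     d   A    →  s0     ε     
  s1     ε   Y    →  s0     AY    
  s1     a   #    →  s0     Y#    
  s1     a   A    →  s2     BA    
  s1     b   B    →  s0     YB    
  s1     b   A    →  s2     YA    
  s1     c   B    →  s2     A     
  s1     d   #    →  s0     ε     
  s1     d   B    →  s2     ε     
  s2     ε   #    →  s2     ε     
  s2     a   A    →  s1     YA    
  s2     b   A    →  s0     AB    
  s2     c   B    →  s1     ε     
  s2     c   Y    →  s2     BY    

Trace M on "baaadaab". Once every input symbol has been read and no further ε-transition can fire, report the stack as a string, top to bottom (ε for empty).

(s0, baaadaab, #) ⊢ (s0, aaadaab, A#) ⊢ (s1, aadaab, YA#) ⊢ (s0, aadaab, AYA#) ⊢ (s1, adaab, YAYA#) ⊢ (s0, adaab, AYAYA#) ⊢ (s1, daab, YAYAYA#) ⊢ (s0, daab, AYAYAYA#) ⊢ (s0, aab, YAYAYA#) ⊢ (s2, aab, AYAYAYA#) ⊢ (s1, ab, YAYAYAYA#) ⊢ (s0, ab, AYAYAYAYA#) ⊢ (s1, b, YAYAYAYAYA#) ⊢ (s0, b, AYAYAYAYAYA#) ⊢ (s1, ε, YAYAYAYAYAYA#) ⊢ (s0, ε, AYAYAYAYAYAYA#)
All input consumed in state s0 with stack AYAYAYAYAYAYA#.

AYAYAYAYAYAYA#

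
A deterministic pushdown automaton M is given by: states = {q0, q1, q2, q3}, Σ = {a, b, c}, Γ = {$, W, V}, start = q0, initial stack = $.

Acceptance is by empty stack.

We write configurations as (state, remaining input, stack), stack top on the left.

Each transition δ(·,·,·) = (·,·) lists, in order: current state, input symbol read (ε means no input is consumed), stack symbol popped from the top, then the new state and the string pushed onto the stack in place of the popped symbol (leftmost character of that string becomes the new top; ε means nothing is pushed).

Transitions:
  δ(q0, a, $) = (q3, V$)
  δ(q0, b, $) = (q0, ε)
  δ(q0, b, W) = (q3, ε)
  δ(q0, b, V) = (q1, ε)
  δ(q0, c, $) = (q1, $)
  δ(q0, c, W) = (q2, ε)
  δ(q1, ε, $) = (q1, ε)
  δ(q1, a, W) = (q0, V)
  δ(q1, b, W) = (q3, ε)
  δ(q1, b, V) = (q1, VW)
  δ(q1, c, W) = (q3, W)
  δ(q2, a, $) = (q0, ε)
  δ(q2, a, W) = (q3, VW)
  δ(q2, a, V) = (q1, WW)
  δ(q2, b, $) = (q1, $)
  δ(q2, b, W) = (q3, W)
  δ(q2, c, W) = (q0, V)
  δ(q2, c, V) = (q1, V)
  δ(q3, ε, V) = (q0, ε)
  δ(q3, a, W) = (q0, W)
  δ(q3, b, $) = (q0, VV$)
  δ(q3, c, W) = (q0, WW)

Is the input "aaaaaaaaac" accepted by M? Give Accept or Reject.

(q0, aaaaaaaaac, $)
  read a, top $: go to q3, push V$ → (q3, aaaaaaaac, V$)
  ε-move, top V: go to q0, push ε → (q0, aaaaaaaac, $)
  read a, top $: go to q3, push V$ → (q3, aaaaaaac, V$)
  ε-move, top V: go to q0, push ε → (q0, aaaaaaac, $)
  read a, top $: go to q3, push V$ → (q3, aaaaaac, V$)
  ε-move, top V: go to q0, push ε → (q0, aaaaaac, $)
  read a, top $: go to q3, push V$ → (q3, aaaaac, V$)
  ε-move, top V: go to q0, push ε → (q0, aaaaac, $)
  read a, top $: go to q3, push V$ → (q3, aaaac, V$)
  ε-move, top V: go to q0, push ε → (q0, aaaac, $)
  read a, top $: go to q3, push V$ → (q3, aaac, V$)
  ε-move, top V: go to q0, push ε → (q0, aaac, $)
  read a, top $: go to q3, push V$ → (q3, aac, V$)
  ε-move, top V: go to q0, push ε → (q0, aac, $)
  read a, top $: go to q3, push V$ → (q3, ac, V$)
  ε-move, top V: go to q0, push ε → (q0, ac, $)
  read a, top $: go to q3, push V$ → (q3, c, V$)
  ε-move, top V: go to q0, push ε → (q0, c, $)
  read c, top $: go to q1, push $ → (q1, ε, $)
  ε-move, top $: go to q1, push ε → (q1, ε, ε)
All input consumed and the stack is empty.

Accept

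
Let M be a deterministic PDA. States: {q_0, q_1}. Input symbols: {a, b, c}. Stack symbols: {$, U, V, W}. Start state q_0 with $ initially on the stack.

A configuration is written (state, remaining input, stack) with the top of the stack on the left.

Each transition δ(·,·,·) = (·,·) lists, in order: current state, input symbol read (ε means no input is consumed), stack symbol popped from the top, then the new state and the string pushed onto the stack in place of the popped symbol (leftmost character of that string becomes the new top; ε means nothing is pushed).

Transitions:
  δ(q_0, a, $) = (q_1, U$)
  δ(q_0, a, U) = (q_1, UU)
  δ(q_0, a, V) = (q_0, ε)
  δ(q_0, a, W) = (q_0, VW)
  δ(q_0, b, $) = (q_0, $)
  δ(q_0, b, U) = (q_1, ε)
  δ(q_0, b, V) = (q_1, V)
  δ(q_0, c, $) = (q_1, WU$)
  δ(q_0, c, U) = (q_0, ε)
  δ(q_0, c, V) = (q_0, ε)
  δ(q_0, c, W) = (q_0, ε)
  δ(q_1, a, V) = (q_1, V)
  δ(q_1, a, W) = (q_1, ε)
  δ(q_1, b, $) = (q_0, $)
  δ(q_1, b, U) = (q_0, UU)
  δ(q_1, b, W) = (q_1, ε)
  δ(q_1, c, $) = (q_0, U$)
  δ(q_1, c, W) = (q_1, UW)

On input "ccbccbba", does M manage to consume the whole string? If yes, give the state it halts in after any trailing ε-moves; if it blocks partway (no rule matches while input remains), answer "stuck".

stuck

(q_0, ccbccbba, $)
  read c, top $: go to q_1, push WU$ → (q_1, cbccbba, WU$)
  read c, top W: go to q_1, push UW → (q_1, bccbba, UWU$)
  read b, top U: go to q_0, push UU → (q_0, ccbba, UUWU$)
  read c, top U: go to q_0, push ε → (q_0, cbba, UWU$)
  read c, top U: go to q_0, push ε → (q_0, bba, WU$)
No transition for (q_0, b, top W); M blocks with input bba remaining.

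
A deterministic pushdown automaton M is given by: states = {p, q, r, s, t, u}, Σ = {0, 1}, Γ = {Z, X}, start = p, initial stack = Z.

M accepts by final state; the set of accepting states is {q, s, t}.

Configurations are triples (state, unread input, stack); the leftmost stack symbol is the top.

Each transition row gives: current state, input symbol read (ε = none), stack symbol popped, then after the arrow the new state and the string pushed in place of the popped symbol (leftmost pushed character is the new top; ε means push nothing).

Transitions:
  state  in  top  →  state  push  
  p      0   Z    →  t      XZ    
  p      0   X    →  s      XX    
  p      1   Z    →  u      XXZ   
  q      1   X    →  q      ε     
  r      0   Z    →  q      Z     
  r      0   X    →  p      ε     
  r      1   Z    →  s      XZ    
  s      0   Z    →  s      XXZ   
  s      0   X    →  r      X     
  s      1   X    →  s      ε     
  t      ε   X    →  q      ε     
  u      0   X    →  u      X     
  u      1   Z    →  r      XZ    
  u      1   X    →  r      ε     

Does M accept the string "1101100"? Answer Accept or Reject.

(p, 1101100, Z) ⊢ (u, 101100, XXZ) ⊢ (r, 01100, XZ) ⊢ (p, 1100, Z) ⊢ (u, 100, XXZ) ⊢ (r, 00, XZ) ⊢ (p, 0, Z) ⊢ (t, ε, XZ)
All input consumed; state t ∈ F.

Accept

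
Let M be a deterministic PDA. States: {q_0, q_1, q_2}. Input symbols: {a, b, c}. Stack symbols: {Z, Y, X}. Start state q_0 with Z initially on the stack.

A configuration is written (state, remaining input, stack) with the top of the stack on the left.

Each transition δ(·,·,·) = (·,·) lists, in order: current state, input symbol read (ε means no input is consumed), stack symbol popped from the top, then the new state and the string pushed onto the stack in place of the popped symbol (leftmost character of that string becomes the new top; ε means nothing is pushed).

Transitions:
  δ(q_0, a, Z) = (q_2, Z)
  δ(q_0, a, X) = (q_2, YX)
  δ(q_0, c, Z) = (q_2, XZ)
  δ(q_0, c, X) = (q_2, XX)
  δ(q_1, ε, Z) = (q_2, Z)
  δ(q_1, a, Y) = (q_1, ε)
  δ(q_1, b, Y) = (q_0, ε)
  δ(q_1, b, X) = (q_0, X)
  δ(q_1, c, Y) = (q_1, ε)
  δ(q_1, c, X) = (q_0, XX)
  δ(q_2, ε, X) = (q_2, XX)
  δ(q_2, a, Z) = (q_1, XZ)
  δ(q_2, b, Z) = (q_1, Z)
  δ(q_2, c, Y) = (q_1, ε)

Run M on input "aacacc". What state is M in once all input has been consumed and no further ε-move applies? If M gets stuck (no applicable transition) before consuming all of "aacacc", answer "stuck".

q_0

(q_0, aacacc, Z)
  read a, top Z: go to q_2, push Z → (q_2, acacc, Z)
  read a, top Z: go to q_1, push XZ → (q_1, cacc, XZ)
  read c, top X: go to q_0, push XX → (q_0, acc, XXZ)
  read a, top X: go to q_2, push YX → (q_2, cc, YXXZ)
  read c, top Y: go to q_1, push ε → (q_1, c, XXZ)
  read c, top X: go to q_0, push XX → (q_0, ε, XXXZ)
All input consumed; M is in state q_0.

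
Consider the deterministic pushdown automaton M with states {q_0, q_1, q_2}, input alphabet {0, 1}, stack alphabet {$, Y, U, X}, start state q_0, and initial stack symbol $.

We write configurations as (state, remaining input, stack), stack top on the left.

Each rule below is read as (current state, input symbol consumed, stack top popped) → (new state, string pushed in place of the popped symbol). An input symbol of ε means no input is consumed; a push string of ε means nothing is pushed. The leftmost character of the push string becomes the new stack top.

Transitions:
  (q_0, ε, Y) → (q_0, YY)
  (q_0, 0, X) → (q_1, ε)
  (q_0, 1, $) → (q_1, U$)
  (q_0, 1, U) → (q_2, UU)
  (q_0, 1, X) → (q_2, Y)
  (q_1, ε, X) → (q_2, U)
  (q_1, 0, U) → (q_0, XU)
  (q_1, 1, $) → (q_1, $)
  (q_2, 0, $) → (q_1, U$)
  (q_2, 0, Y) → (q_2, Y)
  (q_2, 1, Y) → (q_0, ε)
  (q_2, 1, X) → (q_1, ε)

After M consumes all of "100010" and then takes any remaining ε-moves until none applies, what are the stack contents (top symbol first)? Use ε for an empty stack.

(q_0, 100010, $) ⊢ (q_1, 00010, U$) ⊢ (q_0, 0010, XU$) ⊢ (q_1, 010, U$) ⊢ (q_0, 10, XU$) ⊢ (q_2, 0, YU$) ⊢ (q_2, ε, YU$)
All input consumed in state q_2 with stack YU$.

YU$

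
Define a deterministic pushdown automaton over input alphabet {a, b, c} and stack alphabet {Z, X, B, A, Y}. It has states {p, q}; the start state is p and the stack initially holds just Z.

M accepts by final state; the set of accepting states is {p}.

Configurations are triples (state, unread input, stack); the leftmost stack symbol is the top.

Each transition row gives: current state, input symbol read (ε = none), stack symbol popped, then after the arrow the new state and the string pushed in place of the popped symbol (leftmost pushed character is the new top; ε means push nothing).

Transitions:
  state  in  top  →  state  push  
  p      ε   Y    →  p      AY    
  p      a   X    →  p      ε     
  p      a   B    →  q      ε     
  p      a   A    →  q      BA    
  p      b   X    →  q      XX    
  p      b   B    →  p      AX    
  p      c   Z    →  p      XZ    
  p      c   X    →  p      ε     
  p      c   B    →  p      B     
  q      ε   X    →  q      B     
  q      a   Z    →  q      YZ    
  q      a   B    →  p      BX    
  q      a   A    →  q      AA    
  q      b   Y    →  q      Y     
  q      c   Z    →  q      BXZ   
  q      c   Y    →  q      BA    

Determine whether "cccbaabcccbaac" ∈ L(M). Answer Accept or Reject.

Reject

(p, cccbaabcccbaac, Z) ⊢ (p, ccbaabcccbaac, XZ) ⊢ (p, cbaabcccbaac, Z) ⊢ (p, baabcccbaac, XZ) ⊢ (q, aabcccbaac, XXZ) ⊢ (q, aabcccbaac, BXZ) ⊢ (p, abcccbaac, BXXZ) ⊢ (q, bcccbaac, XXZ) ⊢ (q, bcccbaac, BXZ)
No transition applies at (q, bcccbaac, BXZ); input not fully consumed.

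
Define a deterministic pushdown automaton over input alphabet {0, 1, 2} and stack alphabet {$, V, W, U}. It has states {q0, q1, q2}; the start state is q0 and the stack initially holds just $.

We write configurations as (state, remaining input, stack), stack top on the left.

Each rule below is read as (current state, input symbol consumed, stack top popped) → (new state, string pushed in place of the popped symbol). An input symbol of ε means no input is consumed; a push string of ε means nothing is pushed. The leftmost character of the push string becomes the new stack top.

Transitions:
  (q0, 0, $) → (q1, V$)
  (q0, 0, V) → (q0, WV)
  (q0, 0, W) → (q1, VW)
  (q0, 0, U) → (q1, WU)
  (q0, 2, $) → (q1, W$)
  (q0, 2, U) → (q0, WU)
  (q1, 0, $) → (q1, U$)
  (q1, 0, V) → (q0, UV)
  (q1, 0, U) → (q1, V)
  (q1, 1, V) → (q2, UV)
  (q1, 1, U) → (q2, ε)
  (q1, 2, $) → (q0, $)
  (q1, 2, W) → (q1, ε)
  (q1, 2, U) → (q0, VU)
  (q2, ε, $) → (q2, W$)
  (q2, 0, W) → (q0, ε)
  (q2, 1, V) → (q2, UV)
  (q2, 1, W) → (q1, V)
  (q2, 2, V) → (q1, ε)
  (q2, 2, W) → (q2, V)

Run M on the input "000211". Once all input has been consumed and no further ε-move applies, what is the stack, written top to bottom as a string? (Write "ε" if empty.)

UV$

(q0, 000211, $)
  read 0, top $: go to q1, push V$ → (q1, 00211, V$)
  read 0, top V: go to q0, push UV → (q0, 0211, UV$)
  read 0, top U: go to q1, push WU → (q1, 211, WUV$)
  read 2, top W: go to q1, push ε → (q1, 11, UV$)
  read 1, top U: go to q2, push ε → (q2, 1, V$)
  read 1, top V: go to q2, push UV → (q2, ε, UV$)
All input consumed in state q2 with stack UV$.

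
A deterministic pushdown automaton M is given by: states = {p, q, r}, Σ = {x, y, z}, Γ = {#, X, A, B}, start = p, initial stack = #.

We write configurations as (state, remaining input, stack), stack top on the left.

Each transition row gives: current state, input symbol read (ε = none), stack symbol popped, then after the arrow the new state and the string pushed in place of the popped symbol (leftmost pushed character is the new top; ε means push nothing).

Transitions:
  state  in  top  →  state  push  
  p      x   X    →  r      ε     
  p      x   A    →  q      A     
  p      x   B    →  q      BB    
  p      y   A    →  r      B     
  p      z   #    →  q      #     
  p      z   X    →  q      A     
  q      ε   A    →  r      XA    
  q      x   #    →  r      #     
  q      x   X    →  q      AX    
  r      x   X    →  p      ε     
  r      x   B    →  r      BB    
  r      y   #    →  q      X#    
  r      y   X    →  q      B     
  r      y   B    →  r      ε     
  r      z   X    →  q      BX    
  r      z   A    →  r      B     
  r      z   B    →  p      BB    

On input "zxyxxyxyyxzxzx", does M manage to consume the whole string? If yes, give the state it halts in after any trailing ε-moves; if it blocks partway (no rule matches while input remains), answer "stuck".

(p, zxyxxyxyyxzxzx, #)
  read z, top #: go to q, push # → (q, xyxxyxyyxzxzx, #)
  read x, top #: go to r, push # → (r, yxxyxyyxzxzx, #)
  read y, top #: go to q, push X# → (q, xxyxyyxzxzx, X#)
  read x, top X: go to q, push AX → (q, xyxyyxzxzx, AX#)
  ε-move, top A: go to r, push XA → (r, xyxyyxzxzx, XAX#)
  read x, top X: go to p, push ε → (p, yxyyxzxzx, AX#)
  read y, top A: go to r, push B → (r, xyyxzxzx, BX#)
  read x, top B: go to r, push BB → (r, yyxzxzx, BBX#)
  read y, top B: go to r, push ε → (r, yxzxzx, BX#)
  read y, top B: go to r, push ε → (r, xzxzx, X#)
  read x, top X: go to p, push ε → (p, zxzx, #)
  read z, top #: go to q, push # → (q, xzx, #)
  read x, top #: go to r, push # → (r, zx, #)
No transition for (r, z, top #); M blocks with input zx remaining.

stuck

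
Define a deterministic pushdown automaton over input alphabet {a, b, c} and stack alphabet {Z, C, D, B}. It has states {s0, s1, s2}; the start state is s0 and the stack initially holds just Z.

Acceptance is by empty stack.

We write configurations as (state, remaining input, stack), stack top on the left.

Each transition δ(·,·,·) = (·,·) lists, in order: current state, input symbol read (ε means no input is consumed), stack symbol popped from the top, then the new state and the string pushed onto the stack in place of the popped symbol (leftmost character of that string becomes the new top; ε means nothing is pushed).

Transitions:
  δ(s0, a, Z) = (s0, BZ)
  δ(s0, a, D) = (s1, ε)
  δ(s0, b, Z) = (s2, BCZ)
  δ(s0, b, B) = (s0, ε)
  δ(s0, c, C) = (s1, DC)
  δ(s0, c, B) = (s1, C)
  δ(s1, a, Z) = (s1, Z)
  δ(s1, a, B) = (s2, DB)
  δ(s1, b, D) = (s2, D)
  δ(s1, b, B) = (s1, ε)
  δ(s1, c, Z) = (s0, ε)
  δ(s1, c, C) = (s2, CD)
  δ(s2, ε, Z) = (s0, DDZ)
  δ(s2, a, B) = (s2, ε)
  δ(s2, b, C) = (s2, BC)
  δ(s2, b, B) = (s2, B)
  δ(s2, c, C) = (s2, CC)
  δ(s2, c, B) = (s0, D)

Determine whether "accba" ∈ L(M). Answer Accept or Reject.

Reject

(s0, accba, Z)
  read a, top Z: go to s0, push BZ → (s0, ccba, BZ)
  read c, top B: go to s1, push C → (s1, cba, CZ)
  read c, top C: go to s2, push CD → (s2, ba, CDZ)
  read b, top C: go to s2, push BC → (s2, a, BCDZ)
  read a, top B: go to s2, push ε → (s2, ε, CDZ)
All input consumed; stack is CDZ, not empty, and no further ε-move applies.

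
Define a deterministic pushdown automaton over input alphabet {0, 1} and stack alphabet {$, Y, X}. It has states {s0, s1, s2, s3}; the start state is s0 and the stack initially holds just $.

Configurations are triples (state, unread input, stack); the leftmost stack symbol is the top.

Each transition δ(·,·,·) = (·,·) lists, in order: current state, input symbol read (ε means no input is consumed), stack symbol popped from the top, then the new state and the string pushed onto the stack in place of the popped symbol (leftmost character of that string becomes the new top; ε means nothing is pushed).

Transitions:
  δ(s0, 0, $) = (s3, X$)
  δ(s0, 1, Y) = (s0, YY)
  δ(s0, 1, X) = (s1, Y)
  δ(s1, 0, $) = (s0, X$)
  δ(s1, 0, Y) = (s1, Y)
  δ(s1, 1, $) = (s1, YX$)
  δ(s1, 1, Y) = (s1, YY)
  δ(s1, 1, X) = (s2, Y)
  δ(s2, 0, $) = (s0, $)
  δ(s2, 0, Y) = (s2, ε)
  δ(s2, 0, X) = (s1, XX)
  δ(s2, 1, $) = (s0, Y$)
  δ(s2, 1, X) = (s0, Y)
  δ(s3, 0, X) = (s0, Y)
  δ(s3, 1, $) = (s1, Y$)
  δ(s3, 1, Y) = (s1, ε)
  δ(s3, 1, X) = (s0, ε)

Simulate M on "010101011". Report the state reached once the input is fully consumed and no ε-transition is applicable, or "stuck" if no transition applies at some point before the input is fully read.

(s0, 010101011, $)
  read 0, top $: go to s3, push X$ → (s3, 10101011, X$)
  read 1, top X: go to s0, push ε → (s0, 0101011, $)
  read 0, top $: go to s3, push X$ → (s3, 101011, X$)
  read 1, top X: go to s0, push ε → (s0, 01011, $)
  read 0, top $: go to s3, push X$ → (s3, 1011, X$)
  read 1, top X: go to s0, push ε → (s0, 011, $)
  read 0, top $: go to s3, push X$ → (s3, 11, X$)
  read 1, top X: go to s0, push ε → (s0, 1, $)
No transition for (s0, 1, top $); M blocks with input 1 remaining.

stuck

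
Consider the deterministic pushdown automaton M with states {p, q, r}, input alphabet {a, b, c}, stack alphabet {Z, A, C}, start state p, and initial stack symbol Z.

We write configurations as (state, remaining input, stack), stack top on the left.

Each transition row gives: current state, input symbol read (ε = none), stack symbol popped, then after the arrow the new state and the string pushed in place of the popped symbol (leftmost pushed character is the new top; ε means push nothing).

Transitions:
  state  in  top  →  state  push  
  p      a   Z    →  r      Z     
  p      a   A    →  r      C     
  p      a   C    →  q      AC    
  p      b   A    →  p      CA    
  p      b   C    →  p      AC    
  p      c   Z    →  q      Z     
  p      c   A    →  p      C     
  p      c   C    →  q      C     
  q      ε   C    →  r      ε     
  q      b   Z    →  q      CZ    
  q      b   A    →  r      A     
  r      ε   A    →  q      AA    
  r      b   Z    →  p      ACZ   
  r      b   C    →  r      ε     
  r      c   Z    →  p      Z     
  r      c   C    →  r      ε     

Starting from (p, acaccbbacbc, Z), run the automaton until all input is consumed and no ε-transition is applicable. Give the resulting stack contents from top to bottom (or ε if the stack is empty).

Z

(p, acaccbbacbc, Z)
  read a, top Z: go to r, push Z → (r, caccbbacbc, Z)
  read c, top Z: go to p, push Z → (p, accbbacbc, Z)
  read a, top Z: go to r, push Z → (r, ccbbacbc, Z)
  read c, top Z: go to p, push Z → (p, cbbacbc, Z)
  read c, top Z: go to q, push Z → (q, bbacbc, Z)
  read b, top Z: go to q, push CZ → (q, bacbc, CZ)
  ε-move, top C: go to r, push ε → (r, bacbc, Z)
  read b, top Z: go to p, push ACZ → (p, acbc, ACZ)
  read a, top A: go to r, push C → (r, cbc, CCZ)
  read c, top C: go to r, push ε → (r, bc, CZ)
  read b, top C: go to r, push ε → (r, c, Z)
  read c, top Z: go to p, push Z → (p, ε, Z)
All input consumed in state p with stack Z.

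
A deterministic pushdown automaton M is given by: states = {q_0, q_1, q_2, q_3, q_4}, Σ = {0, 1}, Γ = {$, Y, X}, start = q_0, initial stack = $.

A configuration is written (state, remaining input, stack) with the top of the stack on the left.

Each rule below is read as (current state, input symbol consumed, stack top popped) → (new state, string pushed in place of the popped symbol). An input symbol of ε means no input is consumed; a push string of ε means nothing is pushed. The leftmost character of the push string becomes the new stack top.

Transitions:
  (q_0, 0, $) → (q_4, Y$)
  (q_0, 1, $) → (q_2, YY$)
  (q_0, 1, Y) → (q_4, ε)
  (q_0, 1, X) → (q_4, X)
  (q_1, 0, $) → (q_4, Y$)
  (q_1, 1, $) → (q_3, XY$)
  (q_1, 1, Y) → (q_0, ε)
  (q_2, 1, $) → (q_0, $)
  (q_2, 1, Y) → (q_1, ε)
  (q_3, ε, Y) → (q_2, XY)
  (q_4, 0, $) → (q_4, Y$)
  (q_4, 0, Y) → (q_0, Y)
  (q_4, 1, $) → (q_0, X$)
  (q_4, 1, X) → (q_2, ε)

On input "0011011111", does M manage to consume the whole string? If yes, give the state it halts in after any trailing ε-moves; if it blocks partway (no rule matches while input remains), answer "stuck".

(q_0, 0011011111, $) ⊢ (q_4, 011011111, Y$) ⊢ (q_0, 11011111, Y$) ⊢ (q_4, 1011111, $) ⊢ (q_0, 011111, X$)
No transition for (q_0, 0, top X); M blocks with input 011111 remaining.

stuck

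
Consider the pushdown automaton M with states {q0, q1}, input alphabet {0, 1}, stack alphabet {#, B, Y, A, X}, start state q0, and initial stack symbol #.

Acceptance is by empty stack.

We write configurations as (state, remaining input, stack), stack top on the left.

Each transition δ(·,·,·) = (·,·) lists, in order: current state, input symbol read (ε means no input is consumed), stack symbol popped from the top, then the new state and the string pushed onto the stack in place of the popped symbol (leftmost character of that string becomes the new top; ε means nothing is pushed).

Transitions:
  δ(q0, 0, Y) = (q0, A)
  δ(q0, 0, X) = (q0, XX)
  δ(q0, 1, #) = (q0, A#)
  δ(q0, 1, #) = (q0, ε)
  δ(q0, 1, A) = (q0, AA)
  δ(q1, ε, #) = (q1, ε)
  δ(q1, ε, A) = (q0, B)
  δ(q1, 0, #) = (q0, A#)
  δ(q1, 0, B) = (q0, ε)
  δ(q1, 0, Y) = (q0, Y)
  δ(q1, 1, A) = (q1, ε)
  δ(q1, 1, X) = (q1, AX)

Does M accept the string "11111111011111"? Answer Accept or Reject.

No computation consumes all input and empties the stack.

Reject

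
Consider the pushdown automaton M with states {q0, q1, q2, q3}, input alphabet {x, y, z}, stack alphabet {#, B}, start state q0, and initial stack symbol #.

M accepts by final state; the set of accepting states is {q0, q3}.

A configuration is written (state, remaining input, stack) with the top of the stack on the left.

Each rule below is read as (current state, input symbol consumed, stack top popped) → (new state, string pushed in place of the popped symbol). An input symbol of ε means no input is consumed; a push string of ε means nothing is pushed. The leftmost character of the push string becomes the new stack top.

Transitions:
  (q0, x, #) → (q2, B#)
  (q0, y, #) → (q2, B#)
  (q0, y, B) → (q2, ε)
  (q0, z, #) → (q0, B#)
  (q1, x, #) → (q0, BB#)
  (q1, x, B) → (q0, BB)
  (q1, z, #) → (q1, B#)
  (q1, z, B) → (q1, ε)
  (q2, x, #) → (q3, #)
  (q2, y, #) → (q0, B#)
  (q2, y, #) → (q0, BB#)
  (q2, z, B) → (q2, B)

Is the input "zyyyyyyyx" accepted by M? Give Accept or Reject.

One accepting computation: (q0, zyyyyyyyx, #) ⊢ (q0, yyyyyyyx, B#) ⊢ (q2, yyyyyyx, #) ⊢ (q0, yyyyyx, B#) ⊢ (q2, yyyyx, #) ⊢ (q0, yyyx, B#) ⊢ (q2, yyx, #) ⊢ (q0, yx, B#) ⊢ (q2, x, #) ⊢ (q3, ε, #)
All input consumed and state q3 ∈ F.

Accept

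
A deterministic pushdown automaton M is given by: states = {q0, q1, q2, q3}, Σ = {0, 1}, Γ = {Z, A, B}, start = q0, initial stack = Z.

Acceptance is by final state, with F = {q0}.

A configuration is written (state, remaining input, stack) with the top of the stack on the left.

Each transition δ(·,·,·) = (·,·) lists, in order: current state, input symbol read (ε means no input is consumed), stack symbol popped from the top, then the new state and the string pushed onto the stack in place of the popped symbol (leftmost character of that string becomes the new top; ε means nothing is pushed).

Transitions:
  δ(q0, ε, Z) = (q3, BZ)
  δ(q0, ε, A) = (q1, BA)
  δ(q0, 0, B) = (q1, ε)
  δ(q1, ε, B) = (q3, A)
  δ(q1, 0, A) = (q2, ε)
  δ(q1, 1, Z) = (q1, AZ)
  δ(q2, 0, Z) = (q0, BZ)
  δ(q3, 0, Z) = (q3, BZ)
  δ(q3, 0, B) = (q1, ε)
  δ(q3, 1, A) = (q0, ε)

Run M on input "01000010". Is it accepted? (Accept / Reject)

Reject

(q0, 01000010, Z) ⊢ (q3, 01000010, BZ) ⊢ (q1, 1000010, Z) ⊢ (q1, 000010, AZ) ⊢ (q2, 00010, Z) ⊢ (q0, 0010, BZ) ⊢ (q1, 010, Z)
No transition applies at (q1, 010, Z); input not fully consumed.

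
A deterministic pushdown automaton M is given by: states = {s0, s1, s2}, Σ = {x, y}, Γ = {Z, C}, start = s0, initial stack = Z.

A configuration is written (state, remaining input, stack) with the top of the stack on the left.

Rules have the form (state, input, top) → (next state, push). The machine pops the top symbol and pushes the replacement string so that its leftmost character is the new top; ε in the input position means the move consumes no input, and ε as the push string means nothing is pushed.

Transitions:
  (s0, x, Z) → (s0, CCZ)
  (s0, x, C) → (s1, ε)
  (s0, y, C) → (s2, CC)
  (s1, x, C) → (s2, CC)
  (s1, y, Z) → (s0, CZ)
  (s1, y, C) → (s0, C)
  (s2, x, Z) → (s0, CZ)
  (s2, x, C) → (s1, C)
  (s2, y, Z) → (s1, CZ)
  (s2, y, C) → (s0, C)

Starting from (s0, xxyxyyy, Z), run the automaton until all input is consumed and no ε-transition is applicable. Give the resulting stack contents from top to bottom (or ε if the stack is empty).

(s0, xxyxyyy, Z) ⊢ (s0, xyxyyy, CCZ) ⊢ (s1, yxyyy, CZ) ⊢ (s0, xyyy, CZ) ⊢ (s1, yyy, Z) ⊢ (s0, yy, CZ) ⊢ (s2, y, CCZ) ⊢ (s0, ε, CCZ)
All input consumed in state s0 with stack CCZ.

CCZ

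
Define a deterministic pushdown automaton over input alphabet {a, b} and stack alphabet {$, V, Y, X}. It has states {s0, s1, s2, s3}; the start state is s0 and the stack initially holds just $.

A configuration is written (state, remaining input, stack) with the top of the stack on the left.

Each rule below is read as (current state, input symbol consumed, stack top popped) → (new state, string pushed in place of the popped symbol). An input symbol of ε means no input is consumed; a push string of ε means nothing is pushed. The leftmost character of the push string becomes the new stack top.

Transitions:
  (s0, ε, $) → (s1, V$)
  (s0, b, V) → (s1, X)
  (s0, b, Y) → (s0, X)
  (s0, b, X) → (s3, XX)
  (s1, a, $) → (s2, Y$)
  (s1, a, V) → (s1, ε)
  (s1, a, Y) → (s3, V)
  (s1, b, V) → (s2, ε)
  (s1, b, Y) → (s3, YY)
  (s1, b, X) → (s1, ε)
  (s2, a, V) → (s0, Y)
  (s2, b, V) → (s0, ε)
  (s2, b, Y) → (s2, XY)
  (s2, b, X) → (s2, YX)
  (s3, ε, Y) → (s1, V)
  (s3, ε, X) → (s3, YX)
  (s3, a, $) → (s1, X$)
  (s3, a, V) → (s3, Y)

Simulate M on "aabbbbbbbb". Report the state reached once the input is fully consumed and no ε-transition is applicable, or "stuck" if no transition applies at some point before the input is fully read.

(s0, aabbbbbbbb, $)
  ε-move, top $: go to s1, push V$ → (s1, aabbbbbbbb, V$)
  read a, top V: go to s1, push ε → (s1, abbbbbbbb, $)
  read a, top $: go to s2, push Y$ → (s2, bbbbbbbb, Y$)
  read b, top Y: go to s2, push XY → (s2, bbbbbbb, XY$)
  read b, top X: go to s2, push YX → (s2, bbbbbb, YXY$)
  read b, top Y: go to s2, push XY → (s2, bbbbb, XYXY$)
  read b, top X: go to s2, push YX → (s2, bbbb, YXYXY$)
  read b, top Y: go to s2, push XY → (s2, bbb, XYXYXY$)
  read b, top X: go to s2, push YX → (s2, bb, YXYXYXY$)
  read b, top Y: go to s2, push XY → (s2, b, XYXYXYXY$)
  read b, top X: go to s2, push YX → (s2, ε, YXYXYXYXY$)
All input consumed; M is in state s2.

s2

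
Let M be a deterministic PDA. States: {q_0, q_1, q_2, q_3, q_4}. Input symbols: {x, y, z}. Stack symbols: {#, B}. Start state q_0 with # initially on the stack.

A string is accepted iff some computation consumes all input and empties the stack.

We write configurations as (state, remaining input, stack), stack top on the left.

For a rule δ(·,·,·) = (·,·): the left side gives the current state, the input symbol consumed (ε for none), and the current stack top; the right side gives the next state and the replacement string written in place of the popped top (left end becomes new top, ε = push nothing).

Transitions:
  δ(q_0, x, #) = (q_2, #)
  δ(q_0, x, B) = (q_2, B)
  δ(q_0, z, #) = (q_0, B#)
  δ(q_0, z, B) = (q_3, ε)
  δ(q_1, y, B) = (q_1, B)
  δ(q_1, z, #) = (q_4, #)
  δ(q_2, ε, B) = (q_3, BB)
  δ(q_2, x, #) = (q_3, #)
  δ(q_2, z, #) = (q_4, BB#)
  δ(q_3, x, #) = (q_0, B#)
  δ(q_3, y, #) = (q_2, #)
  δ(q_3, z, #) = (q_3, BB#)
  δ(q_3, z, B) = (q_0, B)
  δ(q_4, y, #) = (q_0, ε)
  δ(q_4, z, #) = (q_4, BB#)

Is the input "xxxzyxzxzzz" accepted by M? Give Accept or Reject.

(q_0, xxxzyxzxzzz, #)
  read x, top #: go to q_2, push # → (q_2, xxzyxzxzzz, #)
  read x, top #: go to q_3, push # → (q_3, xzyxzxzzz, #)
  read x, top #: go to q_0, push B# → (q_0, zyxzxzzz, B#)
  read z, top B: go to q_3, push ε → (q_3, yxzxzzz, #)
  read y, top #: go to q_2, push # → (q_2, xzxzzz, #)
  read x, top #: go to q_3, push # → (q_3, zxzzz, #)
  read z, top #: go to q_3, push BB# → (q_3, xzzz, BB#)
No transition applies at (q_3, xzzz, BB#); input not fully consumed.

Reject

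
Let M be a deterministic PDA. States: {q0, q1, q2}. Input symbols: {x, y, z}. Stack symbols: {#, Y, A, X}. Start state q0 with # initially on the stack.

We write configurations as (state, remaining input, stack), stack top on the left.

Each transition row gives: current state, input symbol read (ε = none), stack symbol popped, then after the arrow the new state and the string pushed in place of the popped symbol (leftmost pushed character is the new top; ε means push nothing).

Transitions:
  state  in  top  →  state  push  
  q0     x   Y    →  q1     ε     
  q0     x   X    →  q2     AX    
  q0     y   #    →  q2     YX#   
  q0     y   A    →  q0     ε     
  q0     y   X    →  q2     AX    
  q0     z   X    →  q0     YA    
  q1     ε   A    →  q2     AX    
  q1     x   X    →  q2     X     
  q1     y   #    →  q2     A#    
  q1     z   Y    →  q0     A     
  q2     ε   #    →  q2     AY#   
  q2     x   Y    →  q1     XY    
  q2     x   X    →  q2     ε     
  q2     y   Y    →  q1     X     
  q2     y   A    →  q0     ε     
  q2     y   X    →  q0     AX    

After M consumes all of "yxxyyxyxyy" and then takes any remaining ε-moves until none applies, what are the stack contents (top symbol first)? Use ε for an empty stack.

(q0, yxxyyxyxyy, #)
  read y, top #: go to q2, push YX# → (q2, xxyyxyxyy, YX#)
  read x, top Y: go to q1, push XY → (q1, xyyxyxyy, XYX#)
  read x, top X: go to q2, push X → (q2, yyxyxyy, XYX#)
  read y, top X: go to q0, push AX → (q0, yxyxyy, AXYX#)
  read y, top A: go to q0, push ε → (q0, xyxyy, XYX#)
  read x, top X: go to q2, push AX → (q2, yxyy, AXYX#)
  read y, top A: go to q0, push ε → (q0, xyy, XYX#)
  read x, top X: go to q2, push AX → (q2, yy, AXYX#)
  read y, top A: go to q0, push ε → (q0, y, XYX#)
  read y, top X: go to q2, push AX → (q2, ε, AXYX#)
All input consumed in state q2 with stack AXYX#.

AXYX#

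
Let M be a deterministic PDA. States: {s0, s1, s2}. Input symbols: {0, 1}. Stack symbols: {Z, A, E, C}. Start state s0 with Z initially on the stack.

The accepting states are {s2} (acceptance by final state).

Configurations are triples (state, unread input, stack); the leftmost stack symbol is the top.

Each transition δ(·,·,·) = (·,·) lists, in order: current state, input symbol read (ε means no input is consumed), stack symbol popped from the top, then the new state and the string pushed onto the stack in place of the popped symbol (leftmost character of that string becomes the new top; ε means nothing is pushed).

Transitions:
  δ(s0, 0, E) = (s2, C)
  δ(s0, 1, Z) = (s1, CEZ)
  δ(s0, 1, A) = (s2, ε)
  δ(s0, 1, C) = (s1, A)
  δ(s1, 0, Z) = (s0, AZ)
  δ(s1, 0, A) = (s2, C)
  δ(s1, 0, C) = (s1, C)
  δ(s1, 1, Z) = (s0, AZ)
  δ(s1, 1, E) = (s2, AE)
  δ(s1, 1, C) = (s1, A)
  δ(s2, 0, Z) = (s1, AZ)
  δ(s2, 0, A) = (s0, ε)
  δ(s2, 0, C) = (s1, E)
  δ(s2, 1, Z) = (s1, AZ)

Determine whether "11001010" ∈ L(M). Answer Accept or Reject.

(s0, 11001010, Z)
  read 1, top Z: go to s1, push CEZ → (s1, 1001010, CEZ)
  read 1, top C: go to s1, push A → (s1, 001010, AEZ)
  read 0, top A: go to s2, push C → (s2, 01010, CEZ)
  read 0, top C: go to s1, push E → (s1, 1010, EEZ)
  read 1, top E: go to s2, push AE → (s2, 010, AEEZ)
  read 0, top A: go to s0, push ε → (s0, 10, EEZ)
No transition applies at (s0, 10, EEZ); input not fully consumed.

Reject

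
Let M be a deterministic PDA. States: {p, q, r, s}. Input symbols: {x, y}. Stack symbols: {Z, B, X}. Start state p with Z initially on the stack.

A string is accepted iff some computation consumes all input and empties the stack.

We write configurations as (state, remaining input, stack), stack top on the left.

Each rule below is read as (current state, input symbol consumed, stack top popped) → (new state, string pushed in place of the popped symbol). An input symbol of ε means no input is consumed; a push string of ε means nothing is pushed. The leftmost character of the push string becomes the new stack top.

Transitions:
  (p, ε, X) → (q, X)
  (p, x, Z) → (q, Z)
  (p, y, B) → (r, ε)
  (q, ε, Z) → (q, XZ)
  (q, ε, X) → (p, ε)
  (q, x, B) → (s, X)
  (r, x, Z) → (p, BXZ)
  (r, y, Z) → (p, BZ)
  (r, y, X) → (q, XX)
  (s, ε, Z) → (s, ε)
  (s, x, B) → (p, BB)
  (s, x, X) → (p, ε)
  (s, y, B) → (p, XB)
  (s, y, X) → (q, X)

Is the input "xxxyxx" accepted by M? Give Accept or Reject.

Reject

(p, xxxyxx, Z)
  read x, top Z: go to q, push Z → (q, xxyxx, Z)
  ε-move, top Z: go to q, push XZ → (q, xxyxx, XZ)
  ε-move, top X: go to p, push ε → (p, xxyxx, Z)
  read x, top Z: go to q, push Z → (q, xyxx, Z)
  ε-move, top Z: go to q, push XZ → (q, xyxx, XZ)
  ε-move, top X: go to p, push ε → (p, xyxx, Z)
  read x, top Z: go to q, push Z → (q, yxx, Z)
  ε-move, top Z: go to q, push XZ → (q, yxx, XZ)
  ε-move, top X: go to p, push ε → (p, yxx, Z)
No transition applies at (p, yxx, Z); input not fully consumed.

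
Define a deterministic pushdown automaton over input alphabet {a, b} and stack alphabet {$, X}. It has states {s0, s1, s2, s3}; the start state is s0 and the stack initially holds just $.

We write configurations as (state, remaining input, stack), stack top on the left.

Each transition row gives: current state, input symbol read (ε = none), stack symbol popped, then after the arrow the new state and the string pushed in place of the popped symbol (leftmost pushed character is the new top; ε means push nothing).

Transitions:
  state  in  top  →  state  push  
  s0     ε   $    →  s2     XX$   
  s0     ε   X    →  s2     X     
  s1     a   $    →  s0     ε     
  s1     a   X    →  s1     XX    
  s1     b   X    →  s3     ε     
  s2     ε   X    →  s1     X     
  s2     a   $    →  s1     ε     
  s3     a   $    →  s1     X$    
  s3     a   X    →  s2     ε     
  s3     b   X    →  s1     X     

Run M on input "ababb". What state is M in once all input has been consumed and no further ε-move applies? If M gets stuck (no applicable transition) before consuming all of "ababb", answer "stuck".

stuck

(s0, ababb, $)
  ε-move, top $: go to s2, push XX$ → (s2, ababb, XX$)
  ε-move, top X: go to s1, push X → (s1, ababb, XX$)
  read a, top X: go to s1, push XX → (s1, babb, XXX$)
  read b, top X: go to s3, push ε → (s3, abb, XX$)
  read a, top X: go to s2, push ε → (s2, bb, X$)
  ε-move, top X: go to s1, push X → (s1, bb, X$)
  read b, top X: go to s3, push ε → (s3, b, $)
No transition for (s3, b, top $); M blocks with input b remaining.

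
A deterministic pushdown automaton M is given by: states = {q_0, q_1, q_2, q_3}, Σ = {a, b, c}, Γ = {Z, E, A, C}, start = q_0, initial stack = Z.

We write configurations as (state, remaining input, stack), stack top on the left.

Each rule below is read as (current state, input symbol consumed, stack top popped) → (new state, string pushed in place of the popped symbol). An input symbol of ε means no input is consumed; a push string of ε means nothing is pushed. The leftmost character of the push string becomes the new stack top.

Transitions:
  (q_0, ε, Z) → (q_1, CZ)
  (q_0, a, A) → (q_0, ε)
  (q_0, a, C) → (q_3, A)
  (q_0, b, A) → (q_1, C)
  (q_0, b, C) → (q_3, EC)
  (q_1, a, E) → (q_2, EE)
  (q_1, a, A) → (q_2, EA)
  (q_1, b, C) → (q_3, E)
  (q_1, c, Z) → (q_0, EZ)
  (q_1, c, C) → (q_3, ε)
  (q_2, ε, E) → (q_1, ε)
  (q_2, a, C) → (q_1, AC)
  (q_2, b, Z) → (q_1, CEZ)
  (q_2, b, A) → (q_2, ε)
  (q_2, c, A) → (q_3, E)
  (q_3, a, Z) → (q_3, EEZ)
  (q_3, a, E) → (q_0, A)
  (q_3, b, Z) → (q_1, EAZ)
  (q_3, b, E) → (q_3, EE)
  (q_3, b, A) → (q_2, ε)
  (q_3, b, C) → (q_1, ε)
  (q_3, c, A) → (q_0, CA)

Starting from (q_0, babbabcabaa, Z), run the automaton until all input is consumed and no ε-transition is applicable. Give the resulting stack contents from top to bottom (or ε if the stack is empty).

(q_0, babbabcabaa, Z)
  ε-move, top Z: go to q_1, push CZ → (q_1, babbabcabaa, CZ)
  read b, top C: go to q_3, push E → (q_3, abbabcabaa, EZ)
  read a, top E: go to q_0, push A → (q_0, bbabcabaa, AZ)
  read b, top A: go to q_1, push C → (q_1, babcabaa, CZ)
  read b, top C: go to q_3, push E → (q_3, abcabaa, EZ)
  read a, top E: go to q_0, push A → (q_0, bcabaa, AZ)
  read b, top A: go to q_1, push C → (q_1, cabaa, CZ)
  read c, top C: go to q_3, push ε → (q_3, abaa, Z)
  read a, top Z: go to q_3, push EEZ → (q_3, baa, EEZ)
  read b, top E: go to q_3, push EE → (q_3, aa, EEEZ)
  read a, top E: go to q_0, push A → (q_0, a, AEEZ)
  read a, top A: go to q_0, push ε → (q_0, ε, EEZ)
All input consumed in state q_0 with stack EEZ.

EEZ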